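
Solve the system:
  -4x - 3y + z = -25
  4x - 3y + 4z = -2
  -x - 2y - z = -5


Using Cramer's rule. Expand each determinant along the first row.
D  = (-4)*[(-3)*(-1) - 4*(-2)] - (-3)*[4*(-1) - 4*(-1)] + 1*[4*(-2) - (-3)*(-1)]
  = (-4)*(11) - (-3)*(0) + 1*(-11) = -55
Dx = (-25)*[(-3)*(-1) - 4*(-2)] - (-3)*[(-2)*(-1) - 4*(-5)] + 1*[(-2)*(-2) - (-3)*(-5)]
  = (-25)*(11) - (-3)*(22) + 1*(-11) = -220
Dy = (-4)*[(-2)*(-1) - 4*(-5)] - (-25)*[4*(-1) - 4*(-1)] + 1*[4*(-5) - (-2)*(-1)]
  = (-4)*(22) - (-25)*(0) + 1*(-22) = -110
Dz = (-4)*[(-3)*(-5) - (-2)*(-2)] - (-3)*[4*(-5) - (-2)*(-1)] + (-25)*[4*(-2) - (-3)*(-1)]
  = (-4)*(11) - (-3)*(-22) + (-25)*(-11) = 165
x = Dx/D = -220/-55 = 4, y = Dy/D = -110/-55 = 2, z = Dz/D = 165/-55 = -3
Check eq1: (-4)(4) + (-3)(2) + (1)(-3) = -25 = -25 ✓
Check eq2: (4)(4) + (-3)(2) + (4)(-3) = -2 = -2 ✓
Check eq3: (-1)(4) + (-2)(2) + (-1)(-3) = -5 = -5 ✓

x = 4, y = 2, z = -3


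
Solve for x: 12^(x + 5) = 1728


Express both sides with the same base.
1728 = 12^3
Since the bases match, equate exponents: x + 5 = 3
So x = 3 - (5) = -2

x = -2


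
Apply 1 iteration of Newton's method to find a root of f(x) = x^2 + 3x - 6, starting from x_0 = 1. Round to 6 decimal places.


Newton's method: x_(n+1) = x_n - f(x_n)/f'(x_n)
f(x) = x^2 + 3x - 6
f'(x) = 2x + 3

Iteration 1:
  f(1.000000) = -2.000000
  f'(1.000000) = 5.000000
  x_1 = 1.000000 - (-2.000000)/(5.000000) = 1.400000

x_1 = 1.400000


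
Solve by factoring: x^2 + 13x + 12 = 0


We need two numbers that multiply to 12 and add to 13.
Those numbers are 1 and 12 (since 1 * 12 = 12 and 1 + 12 = 13).
So x^2 + 13x + 12 = (x + 1)(x + 12) = 0
Setting each factor to zero: x = -1 or x = -12

x = -12, x = -1


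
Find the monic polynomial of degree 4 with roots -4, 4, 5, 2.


A monic polynomial with roots -4, 4, 5, 2 is:
p(x) = (x + 4)(x - 4)(x - 5)(x - 2)
After multiplying by (x + 4): x + 4
After multiplying by (x - 4): x^2 - 16
After multiplying by (x - 5): x^3 - 5x^2 - 16x + 80
After multiplying by (x - 2): x^4 - 7x^3 - 6x^2 + 112x - 160

x^4 - 7x^3 - 6x^2 + 112x - 160


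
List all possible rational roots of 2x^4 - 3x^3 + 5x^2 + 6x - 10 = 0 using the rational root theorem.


Rational root theorem: possible roots are ±p/q where:
  p divides the constant term (-10): p ∈ {1, 2, 5, 10}
  q divides the leading coefficient (2): q ∈ {1, 2}

All possible rational roots: -10, -5, -5/2, -2, -1, -1/2, 1/2, 1, 2, 5/2, 5, 10

-10, -5, -5/2, -2, -1, -1/2, 1/2, 1, 2, 5/2, 5, 10


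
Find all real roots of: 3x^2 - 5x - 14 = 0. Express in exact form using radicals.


Using the quadratic formula: x = (-b ± sqrt(b^2 - 4ac)) / (2a)
Here a = 3, b = -5, c = -14
Discriminant = b^2 - 4ac = (-5)^2 - 4(3)(-14) = 25 + 168 = 193
Since discriminant = 193 > 0, there are two real roots.
x = (5 ± sqrt(193)) / 6
Numerically: x ≈ 3.1487 or x ≈ -1.4821

x = (5 + sqrt(193)) / 6 or x = (5 - sqrt(193)) / 6


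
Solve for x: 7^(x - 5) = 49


Express both sides with the same base.
49 = 7^2
Since the bases match, equate exponents: x - 5 = 2
So x = 2 - (-5) = 7

x = 7


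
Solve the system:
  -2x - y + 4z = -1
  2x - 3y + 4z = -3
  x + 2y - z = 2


Using Cramer's rule. Expand each determinant along the first row.
D  = (-2)*[(-3)*(-1) - 4*2] - (-1)*[2*(-1) - 4*1] + 4*[2*2 - (-3)*1]
  = (-2)*(-5) - (-1)*(-6) + 4*(7) = 32
Dx = (-1)*[(-3)*(-1) - 4*2] - (-1)*[(-3)*(-1) - 4*2] + 4*[(-3)*2 - (-3)*2]
  = (-1)*(-5) - (-1)*(-5) + 4*(0) = 0
Dy = (-2)*[(-3)*(-1) - 4*2] - (-1)*[2*(-1) - 4*1] + 4*[2*2 - (-3)*1]
  = (-2)*(-5) - (-1)*(-6) + 4*(7) = 32
Dz = (-2)*[(-3)*2 - (-3)*2] - (-1)*[2*2 - (-3)*1] + (-1)*[2*2 - (-3)*1]
  = (-2)*(0) - (-1)*(7) + (-1)*(7) = 0
x = Dx/D = 0/32 = 0, y = Dy/D = 32/32 = 1, z = Dz/D = 0/32 = 0
Check eq1: (-2)(0) + (-1)(1) + (4)(0) = -1 = -1 ✓
Check eq2: (2)(0) + (-3)(1) + (4)(0) = -3 = -3 ✓
Check eq3: (1)(0) + (2)(1) + (-1)(0) = 2 = 2 ✓

x = 0, y = 1, z = 0


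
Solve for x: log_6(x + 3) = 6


Convert to exponential form: x + 3 = 6^6 = 46656
x = 46656 - 3 = 46653
Check: log_6(46653 + 3) = log_6(46656) = log_6(46656) = 6 ✓

x = 46653


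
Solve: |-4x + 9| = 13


An absolute value equation |expr| = 13 gives two cases:
Case 1: -4x + 9 = 13
  -4x = 4, so x = -1
Case 2: -4x + 9 = -13
  -4x = -22, so x = 11/2

x = -1, x = 11/2


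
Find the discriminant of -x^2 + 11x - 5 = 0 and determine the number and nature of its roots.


For ax^2 + bx + c = 0, discriminant D = b^2 - 4ac
Here a = -1, b = 11, c = -5
D = (11)^2 - 4(-1)(-5) = 121 - 20 = 101

D = 101 > 0 but not a perfect square
The equation has 2 distinct real irrational roots.

Discriminant = 101, 2 distinct real irrational roots


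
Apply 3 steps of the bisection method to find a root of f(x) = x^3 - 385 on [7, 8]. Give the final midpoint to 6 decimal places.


f(x) = x^3 - 385
f(7) = -42 < 0
f(8) = 127 > 0

Step 1: midpoint = (7.000000 + 8.000000)/2 = 7.500000
  f(7.500000) = 36.875000
  f(mid) > 0, so root is in [7.000000, 7.500000]

Step 2: midpoint = (7.000000 + 7.500000)/2 = 7.250000
  f(7.250000) = -3.921875
  f(mid) < 0, so root is in [7.250000, 7.500000]

Step 3: midpoint = (7.250000 + 7.500000)/2 = 7.375000
  f(7.375000) = 16.130859
  f(mid) > 0, so root is in [7.250000, 7.375000]

midpoint = 7.375000


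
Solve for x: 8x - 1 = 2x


Starting with: 8x - 1 = 2x
Move all x terms to left: (8 - 2)x = 0 + 1
Simplify: 6x = 1
Divide both sides by 6: x = 1/6

x = 1/6


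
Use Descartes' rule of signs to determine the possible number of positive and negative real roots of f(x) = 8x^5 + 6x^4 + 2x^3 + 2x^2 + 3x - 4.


Descartes' rule of signs:

For positive roots, count sign changes in f(x) = 8x^5 + 6x^4 + 2x^3 + 2x^2 + 3x - 4:
Signs of coefficients: +, +, +, +, +, -
Number of sign changes: 1
Possible positive real roots: 1

For negative roots, examine f(-x) = -8x^5 + 6x^4 - 2x^3 + 2x^2 - 3x - 4:
Signs of coefficients: -, +, -, +, -, -
Number of sign changes: 4
Possible negative real roots: 4, 2, 0

Positive roots: 1; Negative roots: 4 or 2 or 0


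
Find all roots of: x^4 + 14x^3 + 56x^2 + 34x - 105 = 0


Let p(x) = x^4 + 14x^3 + 56x^2 + 34x - 105. By the rational root theorem (leading coefficient 1), any rational root is an integer divisor of 105: try ±1, ±2, ... in turn.
Test x = 1: value = 0 ✓, so (x - 1) is a factor.
Synthetic division by (x - 1): bring down 1; 1(1) + 14 = 15; 15(1) + 56 = 71; 71(1) + 34 = 105; 105(1) - 105 = 0 → quotient x^3 + 15x^2 + 71x + 105, remainder 0.
Continue with the quotient x^3 + 15x^2 + 71x + 105 (candidates must divide 105; re-test x = 1 first in case it repeats).
Test x = 1: value = 192 ≠ 0.
Test x = -1: value = 48 ≠ 0.
Test x = 3: value = 480 ≠ 0.
Test x = -3: value = 0 ✓, so (x + 3) is a factor.
Synthetic division by (x + 3): bring down 1; 1(-3) + 15 = 12; 12(-3) + 71 = 35; 35(-3) + 105 = 0 → quotient x^2 + 12x + 35, remainder 0.
Solve the quadratic x^2 + 12x + 35 = 0: discriminant = 12^2 - 4(1)(35) = 144 - 140 = 4.
sqrt(4) = 2, so x = (-12 ± 2)/2: x = -5 or x = -7.
Collecting all roots found:

x = -7, x = -5, x = -3, x = 1


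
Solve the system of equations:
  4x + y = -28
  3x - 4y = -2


Using Cramer's rule:
Determinant D = (4)(-4) - (3)(1) = -16 - 3 = -19
Dx = (-28)(-4) - (-2)(1) = 112 + 2 = 114
Dy = (4)(-2) - (3)(-28) = -8 + 84 = 76
x = Dx/D = 114/-19 = -6
y = Dy/D = 76/-19 = -4

x = -6, y = -4


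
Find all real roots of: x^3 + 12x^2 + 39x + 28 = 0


Let p(x) = x^3 + 12x^2 + 39x + 28. By the rational root theorem (leading coefficient 1), any rational root is an integer divisor of 28: try ±1, ±2, ... in turn.
Test x = 1: value = 80 ≠ 0.
Test x = -1: value = 0 ✓, so (x + 1) is a factor.
Synthetic division by (x + 1): bring down 1; 1(-1) + 12 = 11; 11(-1) + 39 = 28; 28(-1) + 28 = 0 → quotient x^2 + 11x + 28, remainder 0.
Solve the quadratic x^2 + 11x + 28 = 0: discriminant = 11^2 - 4(1)(28) = 121 - 112 = 9.
sqrt(9) = 3, so x = (-11 ± 3)/2: x = -4 or x = -7.

x = -7, x = -4, x = -1


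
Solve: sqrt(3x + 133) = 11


Square both sides: 3x + 133 = 11^2 = 121
3x = 121 - 133 = -12
x = -4
Check: sqrt(3*(-4) + 133) = sqrt(121) = 11 ✓

x = -4


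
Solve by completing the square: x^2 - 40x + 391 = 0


Start: x^2 - 40x + 391 = 0
Move constant: x^2 - 40x = -391
Half of -40 is -20, squared is 400
Add 400 to both sides: x^2 - 40x + 400 = 9
(x - 20)^2 = 9
x - 20 = ±3
x = 20 + 3 = 23 or x = 20 - 3 = 17

x = 17, x = 23


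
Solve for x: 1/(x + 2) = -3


Multiply both sides by (x + 2): 1 = -3(x + 2)
Distribute: 1 = -3x - 6
-3x = 1 + 6 = 7
x = -7/3

x = -7/3


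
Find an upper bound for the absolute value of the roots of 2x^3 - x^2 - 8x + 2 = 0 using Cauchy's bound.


Cauchy's bound: all roots r satisfy |r| <= 1 + max(|a_i/a_n|) for i = 0,...,n-1
where a_n is the leading coefficient.

Coefficients: [2, -1, -8, 2]
Leading coefficient a_n = 2
Ratios |a_i/a_n|: 1/2, 4, 1
Maximum ratio: 4
Cauchy's bound: |r| <= 1 + 4 = 5

Upper bound = 5


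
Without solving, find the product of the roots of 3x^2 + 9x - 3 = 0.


By Vieta's formulas for ax^2 + bx + c = 0:
  Sum of roots = -b/a
  Product of roots = c/a

Here a = 3, b = 9, c = -3
Sum = -(9)/3 = -3
Product = -3/3 = -1

Product = -1


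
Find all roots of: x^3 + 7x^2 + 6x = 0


The constant term is 0, so x = 0 is a root. Factor out x:
  x^2 + 7x + 6 = 0
Solve the quadratic x^2 + 7x + 6 = 0: discriminant = 7^2 - 4(1)(6) = 49 - 24 = 25.
sqrt(25) = 5, so x = (-7 ± 5)/2: x = -1 or x = -6.
Collecting all roots found:

x = -6, x = -1, x = 0


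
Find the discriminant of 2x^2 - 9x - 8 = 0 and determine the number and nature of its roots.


For ax^2 + bx + c = 0, discriminant D = b^2 - 4ac
Here a = 2, b = -9, c = -8
D = (-9)^2 - 4(2)(-8) = 81 + 64 = 145

D = 145 > 0 but not a perfect square
The equation has 2 distinct real irrational roots.

Discriminant = 145, 2 distinct real irrational roots


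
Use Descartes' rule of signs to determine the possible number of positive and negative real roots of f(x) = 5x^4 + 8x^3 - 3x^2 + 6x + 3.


Descartes' rule of signs:

For positive roots, count sign changes in f(x) = 5x^4 + 8x^3 - 3x^2 + 6x + 3:
Signs of coefficients: +, +, -, +, +
Number of sign changes: 2
Possible positive real roots: 2, 0

For negative roots, examine f(-x) = 5x^4 - 8x^3 - 3x^2 - 6x + 3:
Signs of coefficients: +, -, -, -, +
Number of sign changes: 2
Possible negative real roots: 2, 0

Positive roots: 2 or 0; Negative roots: 2 or 0


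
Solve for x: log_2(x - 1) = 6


Convert to exponential form: x - 1 = 2^6 = 64
x = 64 + 1 = 65
Check: log_2(65 - 1) = log_2(64) = log_2(64) = 6 ✓

x = 65


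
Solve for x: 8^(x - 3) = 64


Express both sides with the same base.
64 = 8^2
Since the bases match, equate exponents: x - 3 = 2
So x = 2 - (-3) = 5

x = 5


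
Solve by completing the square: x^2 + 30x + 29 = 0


Start: x^2 + 30x + 29 = 0
Move constant: x^2 + 30x = -29
Half of 30 is 15, squared is 225
Add 225 to both sides: x^2 + 30x + 225 = 196
(x + 15)^2 = 196
x + 15 = ±14
x = -15 + 14 = -1 or x = -15 - 14 = -29

x = -29, x = -1


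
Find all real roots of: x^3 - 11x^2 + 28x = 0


The constant term is 0, so x = 0 is a root. Factor out x:
  x(x^2 - 11x + 28) = 0
Solve the quadratic x^2 - 11x + 28 = 0: discriminant = (-11)^2 - 4(1)(28) = 121 - 112 = 9.
sqrt(9) = 3, so x = (11 ± 3)/2: x = 7 or x = 4.

x = 0, x = 4, x = 7


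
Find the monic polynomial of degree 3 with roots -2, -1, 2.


A monic polynomial with roots -2, -1, 2 is:
p(x) = (x + 2)(x + 1)(x - 2)
After multiplying by (x + 2): x + 2
After multiplying by (x + 1): x^2 + 3x + 2
After multiplying by (x - 2): x^3 + x^2 - 4x - 4

x^3 + x^2 - 4x - 4


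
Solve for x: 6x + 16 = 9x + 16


Starting with: 6x + 16 = 9x + 16
Move all x terms to left: (6 - 9)x = 16 - 16
Simplify: -3x = 0
Divide both sides by -3: x = 0

x = 0


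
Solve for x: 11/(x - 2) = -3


Multiply both sides by (x - 2): 11 = -3(x - 2)
Distribute: 11 = -3x + 6
-3x = 11 - 6 = 5
x = -5/3

x = -5/3


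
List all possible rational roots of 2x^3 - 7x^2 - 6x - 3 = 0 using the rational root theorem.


Rational root theorem: possible roots are ±p/q where:
  p divides the constant term (-3): p ∈ {1, 3}
  q divides the leading coefficient (2): q ∈ {1, 2}

All possible rational roots: -3, -3/2, -1, -1/2, 1/2, 1, 3/2, 3

-3, -3/2, -1, -1/2, 1/2, 1, 3/2, 3


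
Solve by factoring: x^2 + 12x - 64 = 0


We need two numbers that multiply to -64 and add to 12.
Those numbers are 16 and -4 (since 16 * (-4) = -64 and 16 + (-4) = 12).
So x^2 + 12x - 64 = (x + 16)(x - 4) = 0
Setting each factor to zero: x = -16 or x = 4

x = -16, x = 4


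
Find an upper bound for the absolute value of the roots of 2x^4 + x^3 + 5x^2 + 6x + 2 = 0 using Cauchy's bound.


Cauchy's bound: all roots r satisfy |r| <= 1 + max(|a_i/a_n|) for i = 0,...,n-1
where a_n is the leading coefficient.

Coefficients: [2, 1, 5, 6, 2]
Leading coefficient a_n = 2
Ratios |a_i/a_n|: 1/2, 5/2, 3, 1
Maximum ratio: 3
Cauchy's bound: |r| <= 1 + 3 = 4

Upper bound = 4


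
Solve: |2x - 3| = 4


An absolute value equation |expr| = 4 gives two cases:
Case 1: 2x - 3 = 4
  2x = 7, so x = 7/2
Case 2: 2x - 3 = -4
  2x = -1, so x = -1/2

x = -1/2, x = 7/2


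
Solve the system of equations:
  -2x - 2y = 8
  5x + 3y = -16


Using Cramer's rule:
Determinant D = (-2)(3) - (5)(-2) = -6 + 10 = 4
Dx = (8)(3) - (-16)(-2) = 24 - 32 = -8
Dy = (-2)(-16) - (5)(8) = 32 - 40 = -8
x = Dx/D = -8/4 = -2
y = Dy/D = -8/4 = -2

x = -2, y = -2


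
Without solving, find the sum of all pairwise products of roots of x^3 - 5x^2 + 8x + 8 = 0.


By Vieta's formulas for x^3 + bx^2 + cx + d = 0:
  r1 + r2 + r3 = -b/a = 5
  r1*r2 + r1*r3 + r2*r3 = c/a = 8
  r1*r2*r3 = -d/a = -8


Sum of pairwise products = 8


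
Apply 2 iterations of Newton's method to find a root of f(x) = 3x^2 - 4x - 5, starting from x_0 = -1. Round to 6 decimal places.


Newton's method: x_(n+1) = x_n - f(x_n)/f'(x_n)
f(x) = 3x^2 - 4x - 5
f'(x) = 6x - 4

Iteration 1:
  f(-1.000000) = 2.000000
  f'(-1.000000) = -10.000000
  x_1 = -1.000000 - (2.000000)/(-10.000000) = -0.800000

Iteration 2:
  f(-0.800000) = 0.120000
  f'(-0.800000) = -8.800000
  x_2 = -0.800000 - (0.120000)/(-8.800000) = -0.786364

x_2 = -0.786364


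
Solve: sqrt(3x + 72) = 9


Square both sides: 3x + 72 = 9^2 = 81
3x = 81 - 72 = 9
x = 3
Check: sqrt(3*3 + 72) = sqrt(81) = 9 ✓

x = 3


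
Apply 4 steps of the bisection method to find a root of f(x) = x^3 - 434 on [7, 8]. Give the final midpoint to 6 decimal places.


f(x) = x^3 - 434
f(7) = -91 < 0
f(8) = 78 > 0

Step 1: midpoint = (7.000000 + 8.000000)/2 = 7.500000
  f(7.500000) = -12.125000
  f(mid) < 0, so root is in [7.500000, 8.000000]

Step 2: midpoint = (7.500000 + 8.000000)/2 = 7.750000
  f(7.750000) = 31.484375
  f(mid) > 0, so root is in [7.500000, 7.750000]

Step 3: midpoint = (7.500000 + 7.750000)/2 = 7.625000
  f(7.625000) = 9.322266
  f(mid) > 0, so root is in [7.500000, 7.625000]

Step 4: midpoint = (7.500000 + 7.625000)/2 = 7.562500
  f(7.562500) = -1.489990
  f(mid) < 0, so root is in [7.562500, 7.625000]

midpoint = 7.562500


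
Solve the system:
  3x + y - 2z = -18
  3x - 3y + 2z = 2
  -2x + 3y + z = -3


Using Cramer's rule. Expand each determinant along the first row.
D  = 3*[(-3)*1 - 2*3] - 1*[3*1 - 2*(-2)] + (-2)*[3*3 - (-3)*(-2)]
  = 3*(-9) - 1*(7) + (-2)*(3) = -40
Dx = (-18)*[(-3)*1 - 2*3] - 1*[2*1 - 2*(-3)] + (-2)*[2*3 - (-3)*(-3)]
  = (-18)*(-9) - 1*(8) + (-2)*(-3) = 160
Dy = 3*[2*1 - 2*(-3)] - (-18)*[3*1 - 2*(-2)] + (-2)*[3*(-3) - 2*(-2)]
  = 3*(8) - (-18)*(7) + (-2)*(-5) = 160
Dz = 3*[(-3)*(-3) - 2*3] - 1*[3*(-3) - 2*(-2)] + (-18)*[3*3 - (-3)*(-2)]
  = 3*(3) - 1*(-5) + (-18)*(3) = -40
x = Dx/D = 160/-40 = -4, y = Dy/D = 160/-40 = -4, z = Dz/D = -40/-40 = 1
Check eq1: (3)(-4) + (1)(-4) + (-2)(1) = -18 = -18 ✓
Check eq2: (3)(-4) + (-3)(-4) + (2)(1) = 2 = 2 ✓
Check eq3: (-2)(-4) + (3)(-4) + (1)(1) = -3 = -3 ✓

x = -4, y = -4, z = 1


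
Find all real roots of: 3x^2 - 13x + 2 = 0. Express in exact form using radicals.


Using the quadratic formula: x = (-b ± sqrt(b^2 - 4ac)) / (2a)
Here a = 3, b = -13, c = 2
Discriminant = b^2 - 4ac = (-13)^2 - 4(3)(2) = 169 - 24 = 145
Since discriminant = 145 > 0, there are two real roots.
x = (13 ± sqrt(145)) / 6
Numerically: x ≈ 4.1736 or x ≈ 0.1597

x = (13 + sqrt(145)) / 6 or x = (13 - sqrt(145)) / 6


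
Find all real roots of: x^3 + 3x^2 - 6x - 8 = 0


Let p(x) = x^3 + 3x^2 - 6x - 8. By the rational root theorem (leading coefficient 1), any rational root is an integer divisor of 8: try ±1, ±2, ... in turn.
Test x = 1: value = -10 ≠ 0.
Test x = -1: value = 0 ✓, so (x + 1) is a factor.
Synthetic division by (x + 1): bring down 1; 1(-1) + 3 = 2; 2(-1) - 6 = -8; (-8)(-1) - 8 = 0 → quotient x^2 + 2x - 8, remainder 0.
Solve the quadratic x^2 + 2x - 8 = 0: discriminant = 2^2 - 4(1)(-8) = 4 + 32 = 36.
sqrt(36) = 6, so x = (-2 ± 6)/2: x = 2 or x = -4.

x = -4, x = -1, x = 2


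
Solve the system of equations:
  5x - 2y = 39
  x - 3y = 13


Using Cramer's rule:
Determinant D = (5)(-3) - (1)(-2) = -15 + 2 = -13
Dx = (39)(-3) - (13)(-2) = -117 + 26 = -91
Dy = (5)(13) - (1)(39) = 65 - 39 = 26
x = Dx/D = -91/-13 = 7
y = Dy/D = 26/-13 = -2

x = 7, y = -2


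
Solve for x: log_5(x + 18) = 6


Convert to exponential form: x + 18 = 5^6 = 15625
x = 15625 - 18 = 15607
Check: log_5(15607 + 18) = log_5(15625) = log_5(15625) = 6 ✓

x = 15607


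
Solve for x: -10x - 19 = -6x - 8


Starting with: -10x - 19 = -6x - 8
Move all x terms to left: (-10 + 6)x = -8 + 19
Simplify: -4x = 11
Divide both sides by -4: x = -11/4

x = -11/4


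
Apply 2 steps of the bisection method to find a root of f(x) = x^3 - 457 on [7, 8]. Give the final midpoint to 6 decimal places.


f(x) = x^3 - 457
f(7) = -114 < 0
f(8) = 55 > 0

Step 1: midpoint = (7.000000 + 8.000000)/2 = 7.500000
  f(7.500000) = -35.125000
  f(mid) < 0, so root is in [7.500000, 8.000000]

Step 2: midpoint = (7.500000 + 8.000000)/2 = 7.750000
  f(7.750000) = 8.484375
  f(mid) > 0, so root is in [7.500000, 7.750000]

midpoint = 7.750000


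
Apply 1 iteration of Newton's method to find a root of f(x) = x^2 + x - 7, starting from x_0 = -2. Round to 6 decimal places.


Newton's method: x_(n+1) = x_n - f(x_n)/f'(x_n)
f(x) = x^2 + x - 7
f'(x) = 2x + 1

Iteration 1:
  f(-2.000000) = -5.000000
  f'(-2.000000) = -3.000000
  x_1 = -2.000000 - (-5.000000)/(-3.000000) = -3.666667

x_1 = -3.666667


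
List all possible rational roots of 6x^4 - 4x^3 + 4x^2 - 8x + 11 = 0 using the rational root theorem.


Rational root theorem: possible roots are ±p/q where:
  p divides the constant term (11): p ∈ {1, 11}
  q divides the leading coefficient (6): q ∈ {1, 2, 3, 6}

All possible rational roots: -11, -11/2, -11/3, -11/6, -1, -1/2, -1/3, -1/6, 1/6, 1/3, 1/2, 1, 11/6, 11/3, 11/2, 11

-11, -11/2, -11/3, -11/6, -1, -1/2, -1/3, -1/6, 1/6, 1/3, 1/2, 1, 11/6, 11/3, 11/2, 11


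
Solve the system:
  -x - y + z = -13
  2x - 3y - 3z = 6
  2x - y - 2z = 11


Using Cramer's rule. Expand each determinant along the first row.
D  = (-1)*[(-3)*(-2) - (-3)*(-1)] - (-1)*[2*(-2) - (-3)*2] + 1*[2*(-1) - (-3)*2]
  = (-1)*(3) - (-1)*(2) + 1*(4) = 3
Dx = (-13)*[(-3)*(-2) - (-3)*(-1)] - (-1)*[6*(-2) - (-3)*11] + 1*[6*(-1) - (-3)*11]
  = (-13)*(3) - (-1)*(21) + 1*(27) = 9
Dy = (-1)*[6*(-2) - (-3)*11] - (-13)*[2*(-2) - (-3)*2] + 1*[2*11 - 6*2]
  = (-1)*(21) - (-13)*(2) + 1*(10) = 15
Dz = (-1)*[(-3)*11 - 6*(-1)] - (-1)*[2*11 - 6*2] + (-13)*[2*(-1) - (-3)*2]
  = (-1)*(-27) - (-1)*(10) + (-13)*(4) = -15
x = Dx/D = 9/3 = 3, y = Dy/D = 15/3 = 5, z = Dz/D = -15/3 = -5
Check eq1: (-1)(3) + (-1)(5) + (1)(-5) = -13 = -13 ✓
Check eq2: (2)(3) + (-3)(5) + (-3)(-5) = 6 = 6 ✓
Check eq3: (2)(3) + (-1)(5) + (-2)(-5) = 11 = 11 ✓

x = 3, y = 5, z = -5


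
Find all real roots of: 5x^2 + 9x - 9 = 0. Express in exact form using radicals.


Using the quadratic formula: x = (-b ± sqrt(b^2 - 4ac)) / (2a)
Here a = 5, b = 9, c = -9
Discriminant = b^2 - 4ac = 9^2 - 4(5)(-9) = 81 + 180 = 261
Since discriminant = 261 > 0, there are two real roots.
x = (-9 ± 3*sqrt(29)) / 10
Numerically: x ≈ 0.7155 or x ≈ -2.5155

x = (-9 + 3*sqrt(29)) / 10 or x = (-9 - 3*sqrt(29)) / 10


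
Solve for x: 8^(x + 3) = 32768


Express both sides with the same base.
32768 = 8^5
Since the bases match, equate exponents: x + 3 = 5
So x = 5 - (3) = 2

x = 2


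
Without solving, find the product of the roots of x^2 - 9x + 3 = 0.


By Vieta's formulas for ax^2 + bx + c = 0:
  Sum of roots = -b/a
  Product of roots = c/a

Here a = 1, b = -9, c = 3
Sum = -(-9)/1 = 9
Product = 3/1 = 3

Product = 3


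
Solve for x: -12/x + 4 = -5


Subtract 4 from both sides: -12/x = -9
Multiply both sides by x: -12 = -9 * x
Divide by -9: x = 4/3

x = 4/3


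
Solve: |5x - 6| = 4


An absolute value equation |expr| = 4 gives two cases:
Case 1: 5x - 6 = 4
  5x = 10, so x = 2
Case 2: 5x - 6 = -4
  5x = 2, so x = 2/5

x = 2/5, x = 2


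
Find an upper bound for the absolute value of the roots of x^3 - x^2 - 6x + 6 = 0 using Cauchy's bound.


Cauchy's bound: all roots r satisfy |r| <= 1 + max(|a_i/a_n|) for i = 0,...,n-1
where a_n is the leading coefficient.

Coefficients: [1, -1, -6, 6]
Leading coefficient a_n = 1
Ratios |a_i/a_n|: 1, 6, 6
Maximum ratio: 6
Cauchy's bound: |r| <= 1 + 6 = 7

Upper bound = 7


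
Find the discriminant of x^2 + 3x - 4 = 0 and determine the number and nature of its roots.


For ax^2 + bx + c = 0, discriminant D = b^2 - 4ac
Here a = 1, b = 3, c = -4
D = (3)^2 - 4(1)(-4) = 9 + 16 = 25

D = 25 > 0 and is a perfect square (sqrt = 5)
The equation has 2 distinct real rational roots.

Discriminant = 25, 2 distinct real rational roots


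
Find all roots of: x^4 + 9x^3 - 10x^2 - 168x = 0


The constant term is 0, so x = 0 is a root. Factor out x:
  x^3 + 9x^2 - 10x - 168 = 0
Let p(x) = x^3 + 9x^2 - 10x - 168. By the rational root theorem (leading coefficient 1), any rational root is an integer divisor of 168: try ±1, ±2, ... in turn.
Test x = 1: value = -168 ≠ 0.
Test x = -1: value = -150 ≠ 0.
Test x = 2: value = -144 ≠ 0.
Test x = -2: value = -120 ≠ 0.
Test x = 3: value = -90 ≠ 0.
Test x = -3: value = -84 ≠ 0.
Test x = 4: value = 0 ✓, so (x - 4) is a factor.
Synthetic division by (x - 4): bring down 1; 1(4) + 9 = 13; 13(4) - 10 = 42; 42(4) - 168 = 0 → quotient x^2 + 13x + 42, remainder 0.
Solve the quadratic x^2 + 13x + 42 = 0: discriminant = 13^2 - 4(1)(42) = 169 - 168 = 1.
sqrt(1) = 1, so x = (-13 ± 1)/2: x = -6 or x = -7.
Collecting all roots found:

x = -7, x = -6, x = 0, x = 4


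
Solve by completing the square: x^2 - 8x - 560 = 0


Start: x^2 - 8x - 560 = 0
Move constant: x^2 - 8x = 560
Half of -8 is -4, squared is 16
Add 16 to both sides: x^2 - 8x + 16 = 576
(x - 4)^2 = 576
x - 4 = ±24
x = 4 + 24 = 28 or x = 4 - 24 = -20

x = -20, x = 28


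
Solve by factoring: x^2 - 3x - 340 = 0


We need two numbers that multiply to -340 and add to -3.
Those numbers are 17 and -20 (since 17 * (-20) = -340 and 17 + (-20) = -3).
So x^2 - 3x - 340 = (x + 17)(x - 20) = 0
Setting each factor to zero: x = -17 or x = 20

x = -17, x = 20


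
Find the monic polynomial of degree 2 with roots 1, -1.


A monic polynomial with roots 1, -1 is:
p(x) = (x - 1)(x + 1)
After multiplying by (x - 1): x - 1
After multiplying by (x + 1): x^2 - 1

x^2 - 1


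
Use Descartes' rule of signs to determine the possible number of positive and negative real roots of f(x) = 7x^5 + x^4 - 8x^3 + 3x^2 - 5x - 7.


Descartes' rule of signs:

For positive roots, count sign changes in f(x) = 7x^5 + x^4 - 8x^3 + 3x^2 - 5x - 7:
Signs of coefficients: +, +, -, +, -, -
Number of sign changes: 3
Possible positive real roots: 3, 1

For negative roots, examine f(-x) = -7x^5 + x^4 + 8x^3 + 3x^2 + 5x - 7:
Signs of coefficients: -, +, +, +, +, -
Number of sign changes: 2
Possible negative real roots: 2, 0

Positive roots: 3 or 1; Negative roots: 2 or 0


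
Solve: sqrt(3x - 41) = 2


Square both sides: 3x - 41 = 2^2 = 4
3x = 4 + 41 = 45
x = 15
Check: sqrt(3*15 - 41) = sqrt(4) = 2 ✓

x = 15


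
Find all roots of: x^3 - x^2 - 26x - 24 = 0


Let p(x) = x^3 - x^2 - 26x - 24. By the rational root theorem (leading coefficient 1), any rational root is an integer divisor of 24: try ±1, ±2, ... in turn.
Test x = 1: value = -50 ≠ 0.
Test x = -1: value = 0 ✓, so (x + 1) is a factor.
Synthetic division by (x + 1): bring down 1; 1(-1) - 1 = -2; (-2)(-1) - 26 = -24; (-24)(-1) - 24 = 0 → quotient x^2 - 2x - 24, remainder 0.
Solve the quadratic x^2 - 2x - 24 = 0: discriminant = (-2)^2 - 4(1)(-24) = 4 + 96 = 100.
sqrt(100) = 10, so x = (2 ± 10)/2: x = 6 or x = -4.
Collecting all roots found:

x = -4, x = -1, x = 6


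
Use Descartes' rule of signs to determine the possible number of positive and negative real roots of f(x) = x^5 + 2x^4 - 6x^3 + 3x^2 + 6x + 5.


Descartes' rule of signs:

For positive roots, count sign changes in f(x) = x^5 + 2x^4 - 6x^3 + 3x^2 + 6x + 5:
Signs of coefficients: +, +, -, +, +, +
Number of sign changes: 2
Possible positive real roots: 2, 0

For negative roots, examine f(-x) = -x^5 + 2x^4 + 6x^3 + 3x^2 - 6x + 5:
Signs of coefficients: -, +, +, +, -, +
Number of sign changes: 3
Possible negative real roots: 3, 1

Positive roots: 2 or 0; Negative roots: 3 or 1


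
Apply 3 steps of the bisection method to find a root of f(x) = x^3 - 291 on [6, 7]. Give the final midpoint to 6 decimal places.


f(x) = x^3 - 291
f(6) = -75 < 0
f(7) = 52 > 0

Step 1: midpoint = (6.000000 + 7.000000)/2 = 6.500000
  f(6.500000) = -16.375000
  f(mid) < 0, so root is in [6.500000, 7.000000]

Step 2: midpoint = (6.500000 + 7.000000)/2 = 6.750000
  f(6.750000) = 16.546875
  f(mid) > 0, so root is in [6.500000, 6.750000]

Step 3: midpoint = (6.500000 + 6.750000)/2 = 6.625000
  f(6.625000) = -0.224609
  f(mid) < 0, so root is in [6.625000, 6.750000]

midpoint = 6.625000


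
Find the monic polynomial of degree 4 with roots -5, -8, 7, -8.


A monic polynomial with roots -5, -8, 7, -8 is:
p(x) = (x + 5)(x + 8)(x - 7)(x + 8)
After multiplying by (x + 5): x + 5
After multiplying by (x + 8): x^2 + 13x + 40
After multiplying by (x - 7): x^3 + 6x^2 - 51x - 280
After multiplying by (x + 8): x^4 + 14x^3 - 3x^2 - 688x - 2240

x^4 + 14x^3 - 3x^2 - 688x - 2240


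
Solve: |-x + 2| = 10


An absolute value equation |expr| = 10 gives two cases:
Case 1: -x + 2 = 10
  -x = 8, so x = -8
Case 2: -x + 2 = -10
  -x = -12, so x = 12

x = -8, x = 12


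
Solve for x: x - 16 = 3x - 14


Starting with: x - 16 = 3x - 14
Move all x terms to left: (1 - 3)x = -14 + 16
Simplify: -2x = 2
Divide both sides by -2: x = -1

x = -1


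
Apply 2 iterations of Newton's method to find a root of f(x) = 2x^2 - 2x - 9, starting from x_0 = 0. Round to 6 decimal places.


Newton's method: x_(n+1) = x_n - f(x_n)/f'(x_n)
f(x) = 2x^2 - 2x - 9
f'(x) = 4x - 2

Iteration 1:
  f(0.000000) = -9.000000
  f'(0.000000) = -2.000000
  x_1 = 0.000000 - (-9.000000)/(-2.000000) = -4.500000

Iteration 2:
  f(-4.500000) = 40.500000
  f'(-4.500000) = -20.000000
  x_2 = -4.500000 - (40.500000)/(-20.000000) = -2.475000

x_2 = -2.475000


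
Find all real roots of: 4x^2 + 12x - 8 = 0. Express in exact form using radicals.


Using the quadratic formula: x = (-b ± sqrt(b^2 - 4ac)) / (2a)
Here a = 4, b = 12, c = -8
Discriminant = b^2 - 4ac = 12^2 - 4(4)(-8) = 144 + 128 = 272
Since discriminant = 272 > 0, there are two real roots.
x = (-12 ± 4*sqrt(17)) / 8
Simplifying: x = (-3 ± sqrt(17)) / 2
Numerically: x ≈ 0.5616 or x ≈ -3.5616

x = (-3 + sqrt(17)) / 2 or x = (-3 - sqrt(17)) / 2


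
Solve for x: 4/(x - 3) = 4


Multiply both sides by (x - 3): 4 = 4(x - 3)
Distribute: 4 = 4x - 12
4x = 4 + 12 = 16
x = 4

x = 4


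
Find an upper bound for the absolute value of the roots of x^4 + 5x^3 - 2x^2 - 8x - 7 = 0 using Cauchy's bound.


Cauchy's bound: all roots r satisfy |r| <= 1 + max(|a_i/a_n|) for i = 0,...,n-1
where a_n is the leading coefficient.

Coefficients: [1, 5, -2, -8, -7]
Leading coefficient a_n = 1
Ratios |a_i/a_n|: 5, 2, 8, 7
Maximum ratio: 8
Cauchy's bound: |r| <= 1 + 8 = 9

Upper bound = 9


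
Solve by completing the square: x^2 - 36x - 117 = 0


Start: x^2 - 36x - 117 = 0
Move constant: x^2 - 36x = 117
Half of -36 is -18, squared is 324
Add 324 to both sides: x^2 - 36x + 324 = 441
(x - 18)^2 = 441
x - 18 = ±21
x = 18 + 21 = 39 or x = 18 - 21 = -3

x = -3, x = 39


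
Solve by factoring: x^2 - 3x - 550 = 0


We need two numbers that multiply to -550 and add to -3.
Those numbers are 22 and -25 (since 22 * (-25) = -550 and 22 + (-25) = -3).
So x^2 - 3x - 550 = (x + 22)(x - 25) = 0
Setting each factor to zero: x = -22 or x = 25

x = -22, x = 25


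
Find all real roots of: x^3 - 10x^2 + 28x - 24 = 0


Let p(x) = x^3 - 10x^2 + 28x - 24. By the rational root theorem (leading coefficient 1), any rational root is an integer divisor of 24: try ±1, ±2, ... in turn.
Test x = 1: value = -5 ≠ 0.
Test x = -1: value = -63 ≠ 0.
Test x = 2: value = 0 ✓, so (x - 2) is a factor.
Synthetic division by (x - 2): bring down 1; 1(2) - 10 = -8; (-8)(2) + 28 = 12; 12(2) - 24 = 0 → quotient x^2 - 8x + 12, remainder 0.
Solve the quadratic x^2 - 8x + 12 = 0: discriminant = (-8)^2 - 4(1)(12) = 64 - 48 = 16.
sqrt(16) = 4, so x = (8 ± 4)/2: x = 6 or x = 2.

x = 2 (multiplicity 2), x = 6


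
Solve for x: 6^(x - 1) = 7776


Express both sides with the same base.
7776 = 6^5
Since the bases match, equate exponents: x - 1 = 5
So x = 5 - (-1) = 6

x = 6


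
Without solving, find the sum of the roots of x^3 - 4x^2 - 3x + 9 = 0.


By Vieta's formulas for x^3 + bx^2 + cx + d = 0:
  r1 + r2 + r3 = -b/a = 4
  r1*r2 + r1*r3 + r2*r3 = c/a = -3
  r1*r2*r3 = -d/a = -9


Sum = 4


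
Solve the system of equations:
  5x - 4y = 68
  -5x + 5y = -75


Using Cramer's rule:
Determinant D = (5)(5) - (-5)(-4) = 25 - 20 = 5
Dx = (68)(5) - (-75)(-4) = 340 - 300 = 40
Dy = (5)(-75) - (-5)(68) = -375 + 340 = -35
x = Dx/D = 40/5 = 8
y = Dy/D = -35/5 = -7

x = 8, y = -7


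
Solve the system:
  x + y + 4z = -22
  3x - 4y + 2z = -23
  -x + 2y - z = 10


Using Cramer's rule. Expand each determinant along the first row.
D  = 1*[(-4)*(-1) - 2*2] - 1*[3*(-1) - 2*(-1)] + 4*[3*2 - (-4)*(-1)]
  = 1*(0) - 1*(-1) + 4*(2) = 9
Dx = (-22)*[(-4)*(-1) - 2*2] - 1*[(-23)*(-1) - 2*10] + 4*[(-23)*2 - (-4)*10]
  = (-22)*(0) - 1*(3) + 4*(-6) = -27
Dy = 1*[(-23)*(-1) - 2*10] - (-22)*[3*(-1) - 2*(-1)] + 4*[3*10 - (-23)*(-1)]
  = 1*(3) - (-22)*(-1) + 4*(7) = 9
Dz = 1*[(-4)*10 - (-23)*2] - 1*[3*10 - (-23)*(-1)] + (-22)*[3*2 - (-4)*(-1)]
  = 1*(6) - 1*(7) + (-22)*(2) = -45
x = Dx/D = -27/9 = -3, y = Dy/D = 9/9 = 1, z = Dz/D = -45/9 = -5
Check eq1: (1)(-3) + (1)(1) + (4)(-5) = -22 = -22 ✓
Check eq2: (3)(-3) + (-4)(1) + (2)(-5) = -23 = -23 ✓
Check eq3: (-1)(-3) + (2)(1) + (-1)(-5) = 10 = 10 ✓

x = -3, y = 1, z = -5


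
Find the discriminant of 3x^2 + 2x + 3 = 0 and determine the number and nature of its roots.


For ax^2 + bx + c = 0, discriminant D = b^2 - 4ac
Here a = 3, b = 2, c = 3
D = (2)^2 - 4(3)(3) = 4 - 36 = -32

D = -32 < 0
The equation has no real roots (2 complex conjugate roots).

Discriminant = -32, no real roots (2 complex conjugate roots)


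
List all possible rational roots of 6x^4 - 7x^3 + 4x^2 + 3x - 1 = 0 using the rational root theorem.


Rational root theorem: possible roots are ±p/q where:
  p divides the constant term (-1): p ∈ {1}
  q divides the leading coefficient (6): q ∈ {1, 2, 3, 6}

All possible rational roots: -1, -1/2, -1/3, -1/6, 1/6, 1/3, 1/2, 1

-1, -1/2, -1/3, -1/6, 1/6, 1/3, 1/2, 1


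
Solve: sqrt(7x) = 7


Square both sides: 7x = 7^2 = 49
7x = 49 - 0 = 49
x = 7
Check: sqrt(7*7 + 0) = sqrt(49) = 7 ✓

x = 7


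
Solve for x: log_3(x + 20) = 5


Convert to exponential form: x + 20 = 3^5 = 243
x = 243 - 20 = 223
Check: log_3(223 + 20) = log_3(243) = log_3(243) = 5 ✓

x = 223


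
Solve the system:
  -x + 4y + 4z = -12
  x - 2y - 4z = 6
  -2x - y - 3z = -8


Using Cramer's rule. Expand each determinant along the first row.
D  = (-1)*[(-2)*(-3) - (-4)*(-1)] - 4*[1*(-3) - (-4)*(-2)] + 4*[1*(-1) - (-2)*(-2)]
  = (-1)*(2) - 4*(-11) + 4*(-5) = 22
Dx = (-12)*[(-2)*(-3) - (-4)*(-1)] - 4*[6*(-3) - (-4)*(-8)] + 4*[6*(-1) - (-2)*(-8)]
  = (-12)*(2) - 4*(-50) + 4*(-22) = 88
Dy = (-1)*[6*(-3) - (-4)*(-8)] - (-12)*[1*(-3) - (-4)*(-2)] + 4*[1*(-8) - 6*(-2)]
  = (-1)*(-50) - (-12)*(-11) + 4*(4) = -66
Dz = (-1)*[(-2)*(-8) - 6*(-1)] - 4*[1*(-8) - 6*(-2)] + (-12)*[1*(-1) - (-2)*(-2)]
  = (-1)*(22) - 4*(4) + (-12)*(-5) = 22
x = Dx/D = 88/22 = 4, y = Dy/D = -66/22 = -3, z = Dz/D = 22/22 = 1
Check eq1: (-1)(4) + (4)(-3) + (4)(1) = -12 = -12 ✓
Check eq2: (1)(4) + (-2)(-3) + (-4)(1) = 6 = 6 ✓
Check eq3: (-2)(4) + (-1)(-3) + (-3)(1) = -8 = -8 ✓

x = 4, y = -3, z = 1


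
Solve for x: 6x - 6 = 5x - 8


Starting with: 6x - 6 = 5x - 8
Move all x terms to left: (6 - 5)x = -8 + 6
Simplify: x = -2
Divide both sides by 1: x = -2

x = -2


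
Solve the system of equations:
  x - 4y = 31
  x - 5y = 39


Using Cramer's rule:
Determinant D = (1)(-5) - (1)(-4) = -5 + 4 = -1
Dx = (31)(-5) - (39)(-4) = -155 + 156 = 1
Dy = (1)(39) - (1)(31) = 39 - 31 = 8
x = Dx/D = 1/-1 = -1
y = Dy/D = 8/-1 = -8

x = -1, y = -8


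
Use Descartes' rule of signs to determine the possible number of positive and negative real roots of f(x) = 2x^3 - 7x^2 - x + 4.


Descartes' rule of signs:

For positive roots, count sign changes in f(x) = 2x^3 - 7x^2 - x + 4:
Signs of coefficients: +, -, -, +
Number of sign changes: 2
Possible positive real roots: 2, 0

For negative roots, examine f(-x) = -2x^3 - 7x^2 + x + 4:
Signs of coefficients: -, -, +, +
Number of sign changes: 1
Possible negative real roots: 1

Positive roots: 2 or 0; Negative roots: 1


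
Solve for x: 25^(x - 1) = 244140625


Express both sides with the same base.
244140625 = 25^6
Since the bases match, equate exponents: x - 1 = 6
So x = 6 - (-1) = 7

x = 7


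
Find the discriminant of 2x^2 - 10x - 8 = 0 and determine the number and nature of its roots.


For ax^2 + bx + c = 0, discriminant D = b^2 - 4ac
Here a = 2, b = -10, c = -8
D = (-10)^2 - 4(2)(-8) = 100 + 64 = 164

D = 164 > 0 but not a perfect square
The equation has 2 distinct real irrational roots.

Discriminant = 164, 2 distinct real irrational roots


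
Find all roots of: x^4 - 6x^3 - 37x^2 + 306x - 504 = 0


Let p(x) = x^4 - 6x^3 - 37x^2 + 306x - 504. By the rational root theorem (leading coefficient 1), any rational root is an integer divisor of 504: try ±1, ±2, ... in turn.
Test x = 1: value = -240 ≠ 0.
Test x = -1: value = -840 ≠ 0.
Test x = 2: value = -72 ≠ 0.
Test x = -2: value = -1200 ≠ 0.
Test x = 3: value = 0 ✓, so (x - 3) is a factor.
Synthetic division by (x - 3): bring down 1; 1(3) - 6 = -3; (-3)(3) - 37 = -46; (-46)(3) + 306 = 168; 168(3) - 504 = 0 → quotient x^3 - 3x^2 - 46x + 168, remainder 0.
Continue with the quotient x^3 - 3x^2 - 46x + 168 (candidates must divide 168; re-test x = 3 first in case it repeats).
Test x = 3: value = 30 ≠ 0.
Test x = -3: value = 252 ≠ 0.
Test x = 4: value = 0 ✓, so (x - 4) is a factor.
Synthetic division by (x - 4): bring down 1; 1(4) - 3 = 1; 1(4) - 46 = -42; (-42)(4) + 168 = 0 → quotient x^2 + x - 42, remainder 0.
Solve the quadratic x^2 + x - 42 = 0: discriminant = 1^2 - 4(1)(-42) = 1 + 168 = 169.
sqrt(169) = 13, so x = (-1 ± 13)/2: x = 6 or x = -7.
Collecting all roots found:

x = -7, x = 3, x = 4, x = 6


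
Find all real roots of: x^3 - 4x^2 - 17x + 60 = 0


Let p(x) = x^3 - 4x^2 - 17x + 60. By the rational root theorem (leading coefficient 1), any rational root is an integer divisor of 60: try ±1, ±2, ... in turn.
Test x = 1: value = 40 ≠ 0.
Test x = -1: value = 72 ≠ 0.
Test x = 2: value = 18 ≠ 0.
Test x = -2: value = 70 ≠ 0.
Test x = 3: value = 0 ✓, so (x - 3) is a factor.
Synthetic division by (x - 3): bring down 1; 1(3) - 4 = -1; (-1)(3) - 17 = -20; (-20)(3) + 60 = 0 → quotient x^2 - x - 20, remainder 0.
Solve the quadratic x^2 - x - 20 = 0: discriminant = (-1)^2 - 4(1)(-20) = 1 + 80 = 81.
sqrt(81) = 9, so x = (1 ± 9)/2: x = 5 or x = -4.

x = -4, x = 3, x = 5


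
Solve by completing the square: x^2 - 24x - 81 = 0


Start: x^2 - 24x - 81 = 0
Move constant: x^2 - 24x = 81
Half of -24 is -12, squared is 144
Add 144 to both sides: x^2 - 24x + 144 = 225
(x - 12)^2 = 225
x - 12 = ±15
x = 12 + 15 = 27 or x = 12 - 15 = -3

x = -3, x = 27


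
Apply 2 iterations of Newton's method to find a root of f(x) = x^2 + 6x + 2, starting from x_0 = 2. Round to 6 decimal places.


Newton's method: x_(n+1) = x_n - f(x_n)/f'(x_n)
f(x) = x^2 + 6x + 2
f'(x) = 2x + 6

Iteration 1:
  f(2.000000) = 18.000000
  f'(2.000000) = 10.000000
  x_1 = 2.000000 - (18.000000)/(10.000000) = 0.200000

Iteration 2:
  f(0.200000) = 3.240000
  f'(0.200000) = 6.400000
  x_2 = 0.200000 - (3.240000)/(6.400000) = -0.306250

x_2 = -0.306250


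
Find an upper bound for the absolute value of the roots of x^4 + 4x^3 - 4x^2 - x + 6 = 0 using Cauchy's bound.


Cauchy's bound: all roots r satisfy |r| <= 1 + max(|a_i/a_n|) for i = 0,...,n-1
where a_n is the leading coefficient.

Coefficients: [1, 4, -4, -1, 6]
Leading coefficient a_n = 1
Ratios |a_i/a_n|: 4, 4, 1, 6
Maximum ratio: 6
Cauchy's bound: |r| <= 1 + 6 = 7

Upper bound = 7


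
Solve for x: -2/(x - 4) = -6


Multiply both sides by (x - 4): -2 = -6(x - 4)
Distribute: -2 = -6x + 24
-6x = -2 - 24 = -26
x = 13/3

x = 13/3


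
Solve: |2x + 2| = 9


An absolute value equation |expr| = 9 gives two cases:
Case 1: 2x + 2 = 9
  2x = 7, so x = 7/2
Case 2: 2x + 2 = -9
  2x = -11, so x = -11/2

x = -11/2, x = 7/2


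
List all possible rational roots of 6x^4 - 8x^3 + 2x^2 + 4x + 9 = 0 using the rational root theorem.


Rational root theorem: possible roots are ±p/q where:
  p divides the constant term (9): p ∈ {1, 3, 9}
  q divides the leading coefficient (6): q ∈ {1, 2, 3, 6}

All possible rational roots: -9, -9/2, -3, -3/2, -1, -1/2, -1/3, -1/6, 1/6, 1/3, 1/2, 1, 3/2, 3, 9/2, 9

-9, -9/2, -3, -3/2, -1, -1/2, -1/3, -1/6, 1/6, 1/3, 1/2, 1, 3/2, 3, 9/2, 9


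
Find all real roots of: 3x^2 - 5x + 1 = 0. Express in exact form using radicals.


Using the quadratic formula: x = (-b ± sqrt(b^2 - 4ac)) / (2a)
Here a = 3, b = -5, c = 1
Discriminant = b^2 - 4ac = (-5)^2 - 4(3)(1) = 25 - 12 = 13
Since discriminant = 13 > 0, there are two real roots.
x = (5 ± sqrt(13)) / 6
Numerically: x ≈ 1.4343 or x ≈ 0.2324

x = (5 + sqrt(13)) / 6 or x = (5 - sqrt(13)) / 6


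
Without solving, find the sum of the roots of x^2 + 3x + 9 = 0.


By Vieta's formulas for ax^2 + bx + c = 0:
  Sum of roots = -b/a
  Product of roots = c/a

Here a = 1, b = 3, c = 9
Sum = -(3)/1 = -3
Product = 9/1 = 9

Sum = -3


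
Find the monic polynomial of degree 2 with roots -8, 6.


A monic polynomial with roots -8, 6 is:
p(x) = (x + 8)(x - 6)
After multiplying by (x + 8): x + 8
After multiplying by (x - 6): x^2 + 2x - 48

x^2 + 2x - 48


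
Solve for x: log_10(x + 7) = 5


Convert to exponential form: x + 7 = 10^5 = 100000
x = 100000 - 7 = 99993
Check: log_10(99993 + 7) = log_10(100000) = log_10(100000) = 5 ✓

x = 99993


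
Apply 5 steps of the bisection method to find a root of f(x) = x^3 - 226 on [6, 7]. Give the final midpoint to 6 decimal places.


f(x) = x^3 - 226
f(6) = -10 < 0
f(7) = 117 > 0

Step 1: midpoint = (6.000000 + 7.000000)/2 = 6.500000
  f(6.500000) = 48.625000
  f(mid) > 0, so root is in [6.000000, 6.500000]

Step 2: midpoint = (6.000000 + 6.500000)/2 = 6.250000
  f(6.250000) = 18.140625
  f(mid) > 0, so root is in [6.000000, 6.250000]

Step 3: midpoint = (6.000000 + 6.250000)/2 = 6.125000
  f(6.125000) = 3.783203
  f(mid) > 0, so root is in [6.000000, 6.125000]

Step 4: midpoint = (6.000000 + 6.125000)/2 = 6.062500
  f(6.062500) = -3.179443
  f(mid) < 0, so root is in [6.062500, 6.125000]

Step 5: midpoint = (6.062500 + 6.125000)/2 = 6.093750
  f(6.093750) = 0.284027
  f(mid) > 0, so root is in [6.062500, 6.093750]

midpoint = 6.093750
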